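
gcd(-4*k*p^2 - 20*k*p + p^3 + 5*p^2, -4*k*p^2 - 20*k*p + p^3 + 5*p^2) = -4*k*p^2 - 20*k*p + p^3 + 5*p^2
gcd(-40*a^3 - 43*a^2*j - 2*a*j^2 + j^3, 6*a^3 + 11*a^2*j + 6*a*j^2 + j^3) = a + j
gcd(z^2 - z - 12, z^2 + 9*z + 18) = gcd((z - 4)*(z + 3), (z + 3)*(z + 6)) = z + 3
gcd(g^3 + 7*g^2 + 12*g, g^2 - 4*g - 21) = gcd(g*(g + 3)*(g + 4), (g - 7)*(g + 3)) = g + 3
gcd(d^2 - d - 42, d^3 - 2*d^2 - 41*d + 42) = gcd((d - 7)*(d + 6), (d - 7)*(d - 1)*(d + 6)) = d^2 - d - 42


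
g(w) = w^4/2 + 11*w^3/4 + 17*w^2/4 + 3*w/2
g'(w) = 2*w^3 + 33*w^2/4 + 17*w/2 + 3/2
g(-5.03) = 70.08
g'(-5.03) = -87.05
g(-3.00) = 0.00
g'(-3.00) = -3.75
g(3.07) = 168.64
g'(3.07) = 163.22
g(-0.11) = -0.12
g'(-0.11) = 0.66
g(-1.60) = 0.49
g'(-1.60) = 0.83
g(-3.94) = 12.36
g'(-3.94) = -26.25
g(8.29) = 4232.75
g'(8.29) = 1778.38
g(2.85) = 135.44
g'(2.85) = 139.03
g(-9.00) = 1606.50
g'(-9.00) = -864.75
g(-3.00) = 0.00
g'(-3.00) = -3.75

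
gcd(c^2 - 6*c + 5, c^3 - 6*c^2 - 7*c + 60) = c - 5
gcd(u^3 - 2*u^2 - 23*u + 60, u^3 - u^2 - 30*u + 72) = u^2 - 7*u + 12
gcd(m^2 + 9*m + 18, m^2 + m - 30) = m + 6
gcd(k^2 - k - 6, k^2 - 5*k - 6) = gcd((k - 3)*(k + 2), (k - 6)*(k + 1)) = 1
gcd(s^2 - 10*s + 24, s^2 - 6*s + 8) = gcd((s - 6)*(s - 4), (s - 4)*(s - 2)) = s - 4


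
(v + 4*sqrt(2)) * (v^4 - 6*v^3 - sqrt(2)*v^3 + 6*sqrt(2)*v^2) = v^5 - 6*v^4 + 3*sqrt(2)*v^4 - 18*sqrt(2)*v^3 - 8*v^3 + 48*v^2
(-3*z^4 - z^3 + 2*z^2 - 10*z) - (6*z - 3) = -3*z^4 - z^3 + 2*z^2 - 16*z + 3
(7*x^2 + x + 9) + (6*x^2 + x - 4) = 13*x^2 + 2*x + 5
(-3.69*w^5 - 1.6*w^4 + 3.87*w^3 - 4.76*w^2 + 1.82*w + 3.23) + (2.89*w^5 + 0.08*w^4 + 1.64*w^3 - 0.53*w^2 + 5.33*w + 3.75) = -0.8*w^5 - 1.52*w^4 + 5.51*w^3 - 5.29*w^2 + 7.15*w + 6.98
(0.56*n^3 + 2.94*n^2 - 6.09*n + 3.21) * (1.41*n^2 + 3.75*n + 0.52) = 0.7896*n^5 + 6.2454*n^4 + 2.7293*n^3 - 16.7826*n^2 + 8.8707*n + 1.6692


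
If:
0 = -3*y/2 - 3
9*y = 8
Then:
No Solution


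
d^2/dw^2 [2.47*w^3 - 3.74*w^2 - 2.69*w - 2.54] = 14.82*w - 7.48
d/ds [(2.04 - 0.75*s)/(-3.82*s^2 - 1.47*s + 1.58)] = (-2.865*s^2 + 15.5856*s + 1.8138)/(14.5924*s^4 + 11.2308*s^3 - 9.9103*s^2 - 4.6452*s + 2.4964)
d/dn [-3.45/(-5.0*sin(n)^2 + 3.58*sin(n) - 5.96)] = (12.351 - 34.5*sin(n))*cos(n)/(5.0*sin(n)^2 - 3.58*sin(n) + 5.96)^2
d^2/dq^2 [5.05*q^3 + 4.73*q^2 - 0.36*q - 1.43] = 30.3*q + 9.46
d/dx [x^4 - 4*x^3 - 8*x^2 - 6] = 4*x*(x^2 - 3*x - 4)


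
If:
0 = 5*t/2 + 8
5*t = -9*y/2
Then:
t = -16/5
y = 32/9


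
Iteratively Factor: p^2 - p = (p)*(p - 1)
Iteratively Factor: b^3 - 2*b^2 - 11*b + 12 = (b + 3)*(b^2 - 5*b + 4) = (b - 1)*(b + 3)*(b - 4)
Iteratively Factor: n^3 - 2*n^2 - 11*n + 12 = (n - 1)*(n^2 - n - 12) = (n - 1)*(n + 3)*(n - 4)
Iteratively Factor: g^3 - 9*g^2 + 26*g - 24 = (g - 3)*(g^2 - 6*g + 8) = (g - 4)*(g - 3)*(g - 2)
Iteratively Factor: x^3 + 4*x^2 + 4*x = (x + 2)*(x^2 + 2*x) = (x + 2)^2*(x)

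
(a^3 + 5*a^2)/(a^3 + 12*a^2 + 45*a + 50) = a^2/(a^2 + 7*a + 10)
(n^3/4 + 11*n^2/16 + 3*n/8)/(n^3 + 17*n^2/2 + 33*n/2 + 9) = n*(4*n^2 + 11*n + 6)/(8*(2*n^3 + 17*n^2 + 33*n + 18))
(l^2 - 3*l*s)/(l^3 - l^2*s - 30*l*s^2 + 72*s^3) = l/(l^2 + 2*l*s - 24*s^2)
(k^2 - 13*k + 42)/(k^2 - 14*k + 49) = (k - 6)/(k - 7)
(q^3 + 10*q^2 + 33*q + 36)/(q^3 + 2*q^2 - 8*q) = (q^2 + 6*q + 9)/(q*(q - 2))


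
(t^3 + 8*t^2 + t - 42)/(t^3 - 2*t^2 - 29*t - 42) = (t^2 + 5*t - 14)/(t^2 - 5*t - 14)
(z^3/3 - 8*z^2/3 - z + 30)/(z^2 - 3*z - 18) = z/3 - 5/3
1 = 1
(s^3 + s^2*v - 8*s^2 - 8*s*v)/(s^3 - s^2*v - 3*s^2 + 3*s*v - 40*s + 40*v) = s*(s + v)/(s^2 - s*v + 5*s - 5*v)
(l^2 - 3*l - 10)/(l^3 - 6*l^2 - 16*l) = (l - 5)/(l*(l - 8))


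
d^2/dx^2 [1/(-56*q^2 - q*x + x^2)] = 2*(-56*q^2 - q*x + x^2 - (q - 2*x)^2)/(56*q^2 + q*x - x^2)^3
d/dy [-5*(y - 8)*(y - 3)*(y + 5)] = -15*y^2 + 60*y + 155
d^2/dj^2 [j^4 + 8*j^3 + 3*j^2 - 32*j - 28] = 12*j^2 + 48*j + 6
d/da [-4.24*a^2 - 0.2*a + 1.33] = -8.48*a - 0.2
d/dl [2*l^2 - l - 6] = 4*l - 1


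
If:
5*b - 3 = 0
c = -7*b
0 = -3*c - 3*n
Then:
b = 3/5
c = -21/5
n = 21/5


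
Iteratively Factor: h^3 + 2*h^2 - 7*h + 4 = (h - 1)*(h^2 + 3*h - 4) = (h - 1)*(h + 4)*(h - 1)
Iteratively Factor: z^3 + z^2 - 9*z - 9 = (z + 1)*(z^2 - 9) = (z - 3)*(z + 1)*(z + 3)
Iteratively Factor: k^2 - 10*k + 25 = (k - 5)*(k - 5)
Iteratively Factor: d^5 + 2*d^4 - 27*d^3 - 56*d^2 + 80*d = (d + 4)*(d^4 - 2*d^3 - 19*d^2 + 20*d) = (d + 4)^2*(d^3 - 6*d^2 + 5*d) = (d - 1)*(d + 4)^2*(d^2 - 5*d) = (d - 5)*(d - 1)*(d + 4)^2*(d)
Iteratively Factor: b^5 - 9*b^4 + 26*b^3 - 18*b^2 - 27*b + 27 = (b + 1)*(b^4 - 10*b^3 + 36*b^2 - 54*b + 27) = (b - 3)*(b + 1)*(b^3 - 7*b^2 + 15*b - 9) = (b - 3)^2*(b + 1)*(b^2 - 4*b + 3) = (b - 3)^2*(b - 1)*(b + 1)*(b - 3)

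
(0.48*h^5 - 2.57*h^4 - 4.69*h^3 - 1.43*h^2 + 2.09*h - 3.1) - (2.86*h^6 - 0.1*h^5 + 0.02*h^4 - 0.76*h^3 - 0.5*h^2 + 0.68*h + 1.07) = -2.86*h^6 + 0.58*h^5 - 2.59*h^4 - 3.93*h^3 - 0.93*h^2 + 1.41*h - 4.17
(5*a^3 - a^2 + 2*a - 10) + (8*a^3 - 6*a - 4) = 13*a^3 - a^2 - 4*a - 14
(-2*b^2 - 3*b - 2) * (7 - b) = 2*b^3 - 11*b^2 - 19*b - 14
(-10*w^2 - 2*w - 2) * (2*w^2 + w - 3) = -20*w^4 - 14*w^3 + 24*w^2 + 4*w + 6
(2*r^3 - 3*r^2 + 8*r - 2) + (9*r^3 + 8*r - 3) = 11*r^3 - 3*r^2 + 16*r - 5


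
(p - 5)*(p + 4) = p^2 - p - 20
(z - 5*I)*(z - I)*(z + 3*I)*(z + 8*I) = z^4 + 5*I*z^3 + 37*z^2 + 89*I*z + 120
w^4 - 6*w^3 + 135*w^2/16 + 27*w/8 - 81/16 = (w - 3)^2*(w - 3/4)*(w + 3/4)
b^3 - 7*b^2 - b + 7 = (b - 7)*(b - 1)*(b + 1)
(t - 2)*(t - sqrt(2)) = t^2 - 2*t - sqrt(2)*t + 2*sqrt(2)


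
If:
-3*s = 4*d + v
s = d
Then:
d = -v/7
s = -v/7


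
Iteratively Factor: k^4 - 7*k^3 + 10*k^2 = (k - 2)*(k^3 - 5*k^2) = k*(k - 2)*(k^2 - 5*k) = k*(k - 5)*(k - 2)*(k)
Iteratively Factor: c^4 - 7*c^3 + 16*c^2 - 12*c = (c)*(c^3 - 7*c^2 + 16*c - 12) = c*(c - 2)*(c^2 - 5*c + 6) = c*(c - 2)^2*(c - 3)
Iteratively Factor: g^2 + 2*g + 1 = (g + 1)*(g + 1)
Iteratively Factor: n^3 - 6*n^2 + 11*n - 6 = (n - 2)*(n^2 - 4*n + 3) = (n - 2)*(n - 1)*(n - 3)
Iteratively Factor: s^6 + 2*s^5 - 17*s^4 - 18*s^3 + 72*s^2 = (s + 4)*(s^5 - 2*s^4 - 9*s^3 + 18*s^2) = (s + 3)*(s + 4)*(s^4 - 5*s^3 + 6*s^2) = s*(s + 3)*(s + 4)*(s^3 - 5*s^2 + 6*s) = s^2*(s + 3)*(s + 4)*(s^2 - 5*s + 6) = s^2*(s - 2)*(s + 3)*(s + 4)*(s - 3)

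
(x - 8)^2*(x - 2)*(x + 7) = x^4 - 11*x^3 - 30*x^2 + 544*x - 896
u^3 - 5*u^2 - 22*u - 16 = (u - 8)*(u + 1)*(u + 2)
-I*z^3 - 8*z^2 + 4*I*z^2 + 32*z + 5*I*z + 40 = (z - 5)*(z - 8*I)*(-I*z - I)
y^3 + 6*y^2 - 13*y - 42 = (y - 3)*(y + 2)*(y + 7)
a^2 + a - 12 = (a - 3)*(a + 4)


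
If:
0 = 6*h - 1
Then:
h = 1/6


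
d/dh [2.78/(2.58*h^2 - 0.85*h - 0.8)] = (2.363 - 14.3448*h)/(-2.58*h^2 + 0.85*h + 0.8)^2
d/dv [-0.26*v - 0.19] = -0.260000000000000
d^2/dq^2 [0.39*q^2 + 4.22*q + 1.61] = 0.780000000000000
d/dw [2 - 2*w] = -2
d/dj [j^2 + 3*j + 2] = 2*j + 3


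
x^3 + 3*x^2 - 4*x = x*(x - 1)*(x + 4)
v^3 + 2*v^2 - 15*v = v*(v - 3)*(v + 5)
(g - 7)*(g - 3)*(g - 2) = g^3 - 12*g^2 + 41*g - 42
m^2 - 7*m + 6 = (m - 6)*(m - 1)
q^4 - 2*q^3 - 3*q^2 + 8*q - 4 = (q - 2)*(q - 1)^2*(q + 2)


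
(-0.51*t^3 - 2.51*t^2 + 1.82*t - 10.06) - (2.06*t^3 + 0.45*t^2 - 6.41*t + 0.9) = -2.57*t^3 - 2.96*t^2 + 8.23*t - 10.96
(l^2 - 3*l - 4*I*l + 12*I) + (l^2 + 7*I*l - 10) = 2*l^2 - 3*l + 3*I*l - 10 + 12*I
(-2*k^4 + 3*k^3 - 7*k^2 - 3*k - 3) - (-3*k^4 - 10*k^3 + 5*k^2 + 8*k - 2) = k^4 + 13*k^3 - 12*k^2 - 11*k - 1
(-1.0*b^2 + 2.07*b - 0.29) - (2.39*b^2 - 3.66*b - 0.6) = -3.39*b^2 + 5.73*b + 0.31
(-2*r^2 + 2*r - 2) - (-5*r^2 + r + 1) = 3*r^2 + r - 3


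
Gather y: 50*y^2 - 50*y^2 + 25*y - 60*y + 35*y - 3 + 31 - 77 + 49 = 0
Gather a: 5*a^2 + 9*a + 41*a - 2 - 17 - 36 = 5*a^2 + 50*a - 55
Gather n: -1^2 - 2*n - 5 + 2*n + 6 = 0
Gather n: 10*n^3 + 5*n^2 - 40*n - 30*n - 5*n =10*n^3 + 5*n^2 - 75*n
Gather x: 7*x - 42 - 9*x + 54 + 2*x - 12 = 0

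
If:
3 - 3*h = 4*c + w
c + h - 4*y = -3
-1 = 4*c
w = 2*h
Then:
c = -1/4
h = 4/5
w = 8/5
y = 71/80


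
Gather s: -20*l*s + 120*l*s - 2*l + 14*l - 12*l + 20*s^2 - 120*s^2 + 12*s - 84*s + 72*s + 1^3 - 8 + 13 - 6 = 100*l*s - 100*s^2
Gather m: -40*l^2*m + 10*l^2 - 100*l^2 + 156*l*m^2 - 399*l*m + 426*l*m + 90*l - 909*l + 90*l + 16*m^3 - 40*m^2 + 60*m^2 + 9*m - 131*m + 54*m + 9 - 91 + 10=-90*l^2 - 729*l + 16*m^3 + m^2*(156*l + 20) + m*(-40*l^2 + 27*l - 68) - 72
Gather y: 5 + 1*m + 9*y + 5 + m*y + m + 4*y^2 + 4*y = 2*m + 4*y^2 + y*(m + 13) + 10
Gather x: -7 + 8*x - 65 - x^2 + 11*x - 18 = -x^2 + 19*x - 90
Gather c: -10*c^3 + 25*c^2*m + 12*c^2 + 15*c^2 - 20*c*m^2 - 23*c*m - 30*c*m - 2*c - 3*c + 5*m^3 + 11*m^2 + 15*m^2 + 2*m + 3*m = -10*c^3 + c^2*(25*m + 27) + c*(-20*m^2 - 53*m - 5) + 5*m^3 + 26*m^2 + 5*m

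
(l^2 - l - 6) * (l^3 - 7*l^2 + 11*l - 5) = l^5 - 8*l^4 + 12*l^3 + 26*l^2 - 61*l + 30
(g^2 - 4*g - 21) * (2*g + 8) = 2*g^3 - 74*g - 168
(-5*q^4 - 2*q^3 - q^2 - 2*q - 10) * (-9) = 45*q^4 + 18*q^3 + 9*q^2 + 18*q + 90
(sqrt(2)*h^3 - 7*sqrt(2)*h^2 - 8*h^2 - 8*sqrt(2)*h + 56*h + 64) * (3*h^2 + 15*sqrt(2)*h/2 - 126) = 3*sqrt(2)*h^5 - 21*sqrt(2)*h^4 - 9*h^4 - 210*sqrt(2)*h^3 + 63*h^3 + 1080*h^2 + 1302*sqrt(2)*h^2 - 7056*h + 1488*sqrt(2)*h - 8064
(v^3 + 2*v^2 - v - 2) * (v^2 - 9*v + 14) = v^5 - 7*v^4 - 5*v^3 + 35*v^2 + 4*v - 28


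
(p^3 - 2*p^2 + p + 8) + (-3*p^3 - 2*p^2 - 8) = -2*p^3 - 4*p^2 + p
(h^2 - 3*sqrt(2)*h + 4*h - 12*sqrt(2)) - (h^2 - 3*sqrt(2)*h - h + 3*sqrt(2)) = 5*h - 15*sqrt(2)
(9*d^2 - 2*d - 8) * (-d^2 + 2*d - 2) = -9*d^4 + 20*d^3 - 14*d^2 - 12*d + 16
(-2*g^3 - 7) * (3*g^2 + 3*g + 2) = -6*g^5 - 6*g^4 - 4*g^3 - 21*g^2 - 21*g - 14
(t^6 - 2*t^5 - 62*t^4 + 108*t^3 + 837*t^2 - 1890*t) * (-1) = -t^6 + 2*t^5 + 62*t^4 - 108*t^3 - 837*t^2 + 1890*t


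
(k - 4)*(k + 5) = k^2 + k - 20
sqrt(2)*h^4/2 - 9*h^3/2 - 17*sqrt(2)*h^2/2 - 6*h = h*(h - 6*sqrt(2))*(h + sqrt(2))*(sqrt(2)*h/2 + 1/2)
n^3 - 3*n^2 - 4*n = n*(n - 4)*(n + 1)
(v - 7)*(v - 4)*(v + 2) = v^3 - 9*v^2 + 6*v + 56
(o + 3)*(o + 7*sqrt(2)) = o^2 + 3*o + 7*sqrt(2)*o + 21*sqrt(2)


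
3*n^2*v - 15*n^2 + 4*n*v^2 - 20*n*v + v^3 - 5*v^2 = (n + v)*(3*n + v)*(v - 5)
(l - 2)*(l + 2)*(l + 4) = l^3 + 4*l^2 - 4*l - 16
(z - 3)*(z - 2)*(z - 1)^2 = z^4 - 7*z^3 + 17*z^2 - 17*z + 6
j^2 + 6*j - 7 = (j - 1)*(j + 7)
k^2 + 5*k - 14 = (k - 2)*(k + 7)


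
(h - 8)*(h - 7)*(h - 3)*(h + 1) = h^4 - 17*h^3 + 83*h^2 - 67*h - 168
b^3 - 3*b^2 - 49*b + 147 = (b - 7)*(b - 3)*(b + 7)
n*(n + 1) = n^2 + n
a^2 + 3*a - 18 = (a - 3)*(a + 6)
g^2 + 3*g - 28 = (g - 4)*(g + 7)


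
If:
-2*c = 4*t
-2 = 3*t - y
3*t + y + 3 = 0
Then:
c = 5/3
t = -5/6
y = -1/2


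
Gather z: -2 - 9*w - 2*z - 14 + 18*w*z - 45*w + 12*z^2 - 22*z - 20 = -54*w + 12*z^2 + z*(18*w - 24) - 36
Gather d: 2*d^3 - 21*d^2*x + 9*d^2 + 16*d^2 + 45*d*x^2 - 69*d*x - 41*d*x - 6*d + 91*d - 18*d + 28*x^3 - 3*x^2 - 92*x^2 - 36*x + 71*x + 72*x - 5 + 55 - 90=2*d^3 + d^2*(25 - 21*x) + d*(45*x^2 - 110*x + 67) + 28*x^3 - 95*x^2 + 107*x - 40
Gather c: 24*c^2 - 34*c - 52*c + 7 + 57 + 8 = 24*c^2 - 86*c + 72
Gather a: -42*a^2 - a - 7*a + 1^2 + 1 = -42*a^2 - 8*a + 2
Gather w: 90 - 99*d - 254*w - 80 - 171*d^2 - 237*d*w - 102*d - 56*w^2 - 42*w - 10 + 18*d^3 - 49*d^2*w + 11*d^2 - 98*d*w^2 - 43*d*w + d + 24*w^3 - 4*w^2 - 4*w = 18*d^3 - 160*d^2 - 200*d + 24*w^3 + w^2*(-98*d - 60) + w*(-49*d^2 - 280*d - 300)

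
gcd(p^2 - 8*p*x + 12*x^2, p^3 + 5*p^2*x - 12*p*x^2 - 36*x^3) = 1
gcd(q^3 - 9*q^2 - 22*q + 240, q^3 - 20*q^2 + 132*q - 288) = q^2 - 14*q + 48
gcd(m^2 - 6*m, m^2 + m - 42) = m - 6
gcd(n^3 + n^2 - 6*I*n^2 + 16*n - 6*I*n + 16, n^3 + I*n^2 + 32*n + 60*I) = n + 2*I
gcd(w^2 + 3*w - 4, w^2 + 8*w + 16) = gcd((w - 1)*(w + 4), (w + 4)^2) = w + 4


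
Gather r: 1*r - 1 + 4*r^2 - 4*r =4*r^2 - 3*r - 1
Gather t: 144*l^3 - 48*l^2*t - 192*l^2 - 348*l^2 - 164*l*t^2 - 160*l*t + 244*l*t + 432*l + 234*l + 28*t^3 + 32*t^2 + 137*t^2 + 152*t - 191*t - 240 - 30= 144*l^3 - 540*l^2 + 666*l + 28*t^3 + t^2*(169 - 164*l) + t*(-48*l^2 + 84*l - 39) - 270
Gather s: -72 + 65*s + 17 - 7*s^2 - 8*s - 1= -7*s^2 + 57*s - 56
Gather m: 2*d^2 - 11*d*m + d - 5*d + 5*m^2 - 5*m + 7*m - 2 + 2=2*d^2 - 4*d + 5*m^2 + m*(2 - 11*d)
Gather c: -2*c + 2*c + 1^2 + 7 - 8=0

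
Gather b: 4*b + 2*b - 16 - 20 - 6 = 6*b - 42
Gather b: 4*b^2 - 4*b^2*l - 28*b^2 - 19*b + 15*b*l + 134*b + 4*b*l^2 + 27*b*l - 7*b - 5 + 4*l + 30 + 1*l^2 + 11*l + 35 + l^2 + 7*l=b^2*(-4*l - 24) + b*(4*l^2 + 42*l + 108) + 2*l^2 + 22*l + 60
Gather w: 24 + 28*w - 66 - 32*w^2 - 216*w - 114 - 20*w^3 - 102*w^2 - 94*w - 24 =-20*w^3 - 134*w^2 - 282*w - 180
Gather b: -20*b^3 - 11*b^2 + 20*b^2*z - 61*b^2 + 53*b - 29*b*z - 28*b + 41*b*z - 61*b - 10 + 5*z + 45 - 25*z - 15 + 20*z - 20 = -20*b^3 + b^2*(20*z - 72) + b*(12*z - 36)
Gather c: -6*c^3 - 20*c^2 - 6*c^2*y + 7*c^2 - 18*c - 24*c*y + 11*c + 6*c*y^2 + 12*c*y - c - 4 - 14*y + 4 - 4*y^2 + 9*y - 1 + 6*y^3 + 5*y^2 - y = -6*c^3 + c^2*(-6*y - 13) + c*(6*y^2 - 12*y - 8) + 6*y^3 + y^2 - 6*y - 1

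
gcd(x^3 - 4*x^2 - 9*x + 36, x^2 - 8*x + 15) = x - 3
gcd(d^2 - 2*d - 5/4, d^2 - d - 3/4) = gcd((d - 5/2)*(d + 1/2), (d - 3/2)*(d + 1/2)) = d + 1/2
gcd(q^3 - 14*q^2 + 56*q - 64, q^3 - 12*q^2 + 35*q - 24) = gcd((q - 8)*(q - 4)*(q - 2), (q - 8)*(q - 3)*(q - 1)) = q - 8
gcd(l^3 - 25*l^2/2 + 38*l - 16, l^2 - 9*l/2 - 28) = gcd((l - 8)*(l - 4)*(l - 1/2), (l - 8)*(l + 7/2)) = l - 8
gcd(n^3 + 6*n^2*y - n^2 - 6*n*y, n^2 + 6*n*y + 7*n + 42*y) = n + 6*y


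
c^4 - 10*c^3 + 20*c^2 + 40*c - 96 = (c - 6)*(c - 4)*(c - 2)*(c + 2)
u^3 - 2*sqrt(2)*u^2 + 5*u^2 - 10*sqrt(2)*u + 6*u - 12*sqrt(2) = (u + 2)*(u + 3)*(u - 2*sqrt(2))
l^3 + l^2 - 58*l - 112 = (l - 8)*(l + 2)*(l + 7)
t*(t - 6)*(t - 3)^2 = t^4 - 12*t^3 + 45*t^2 - 54*t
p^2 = p^2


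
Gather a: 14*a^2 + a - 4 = 14*a^2 + a - 4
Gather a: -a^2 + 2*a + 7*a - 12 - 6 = -a^2 + 9*a - 18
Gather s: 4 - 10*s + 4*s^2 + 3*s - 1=4*s^2 - 7*s + 3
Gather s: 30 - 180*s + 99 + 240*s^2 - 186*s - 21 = 240*s^2 - 366*s + 108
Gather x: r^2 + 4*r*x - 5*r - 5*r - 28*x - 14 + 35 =r^2 - 10*r + x*(4*r - 28) + 21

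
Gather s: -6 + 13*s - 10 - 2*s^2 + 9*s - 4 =-2*s^2 + 22*s - 20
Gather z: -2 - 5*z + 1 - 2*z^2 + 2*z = -2*z^2 - 3*z - 1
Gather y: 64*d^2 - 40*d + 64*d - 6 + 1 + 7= 64*d^2 + 24*d + 2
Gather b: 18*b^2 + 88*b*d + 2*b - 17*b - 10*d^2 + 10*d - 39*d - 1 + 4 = 18*b^2 + b*(88*d - 15) - 10*d^2 - 29*d + 3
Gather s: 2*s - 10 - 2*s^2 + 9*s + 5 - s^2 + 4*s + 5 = -3*s^2 + 15*s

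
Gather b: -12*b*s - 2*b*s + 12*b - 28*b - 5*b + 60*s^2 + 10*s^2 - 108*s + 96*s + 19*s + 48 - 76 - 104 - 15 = b*(-14*s - 21) + 70*s^2 + 7*s - 147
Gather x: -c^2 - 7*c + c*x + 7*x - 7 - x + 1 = -c^2 - 7*c + x*(c + 6) - 6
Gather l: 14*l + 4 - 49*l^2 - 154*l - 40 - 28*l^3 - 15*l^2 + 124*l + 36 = -28*l^3 - 64*l^2 - 16*l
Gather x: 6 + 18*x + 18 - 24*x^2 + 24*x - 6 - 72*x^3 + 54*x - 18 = -72*x^3 - 24*x^2 + 96*x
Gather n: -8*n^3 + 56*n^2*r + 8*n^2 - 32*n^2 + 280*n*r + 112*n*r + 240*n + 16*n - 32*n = -8*n^3 + n^2*(56*r - 24) + n*(392*r + 224)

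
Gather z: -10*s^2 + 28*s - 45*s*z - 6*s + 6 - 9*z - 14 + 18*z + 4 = -10*s^2 + 22*s + z*(9 - 45*s) - 4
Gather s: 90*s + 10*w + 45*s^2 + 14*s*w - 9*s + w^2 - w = 45*s^2 + s*(14*w + 81) + w^2 + 9*w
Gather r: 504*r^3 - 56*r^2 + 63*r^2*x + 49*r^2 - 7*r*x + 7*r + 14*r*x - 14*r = 504*r^3 + r^2*(63*x - 7) + r*(7*x - 7)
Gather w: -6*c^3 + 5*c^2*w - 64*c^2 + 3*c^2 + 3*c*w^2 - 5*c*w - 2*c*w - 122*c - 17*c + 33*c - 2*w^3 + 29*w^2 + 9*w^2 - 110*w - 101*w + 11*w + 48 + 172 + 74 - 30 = -6*c^3 - 61*c^2 - 106*c - 2*w^3 + w^2*(3*c + 38) + w*(5*c^2 - 7*c - 200) + 264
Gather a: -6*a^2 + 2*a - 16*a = -6*a^2 - 14*a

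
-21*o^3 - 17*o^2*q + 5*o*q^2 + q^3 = (-3*o + q)*(o + q)*(7*o + q)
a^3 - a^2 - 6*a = a*(a - 3)*(a + 2)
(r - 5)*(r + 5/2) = r^2 - 5*r/2 - 25/2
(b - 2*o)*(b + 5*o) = b^2 + 3*b*o - 10*o^2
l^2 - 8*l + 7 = (l - 7)*(l - 1)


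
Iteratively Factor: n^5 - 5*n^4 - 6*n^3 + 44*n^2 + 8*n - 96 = (n - 2)*(n^4 - 3*n^3 - 12*n^2 + 20*n + 48) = (n - 3)*(n - 2)*(n^3 - 12*n - 16) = (n - 3)*(n - 2)*(n + 2)*(n^2 - 2*n - 8) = (n - 3)*(n - 2)*(n + 2)^2*(n - 4)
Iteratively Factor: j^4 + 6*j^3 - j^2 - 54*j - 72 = (j + 4)*(j^3 + 2*j^2 - 9*j - 18) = (j + 3)*(j + 4)*(j^2 - j - 6) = (j - 3)*(j + 3)*(j + 4)*(j + 2)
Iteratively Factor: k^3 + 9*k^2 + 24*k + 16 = (k + 4)*(k^2 + 5*k + 4) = (k + 1)*(k + 4)*(k + 4)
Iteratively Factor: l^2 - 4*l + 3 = (l - 1)*(l - 3)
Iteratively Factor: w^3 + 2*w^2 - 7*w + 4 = (w - 1)*(w^2 + 3*w - 4) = (w - 1)*(w + 4)*(w - 1)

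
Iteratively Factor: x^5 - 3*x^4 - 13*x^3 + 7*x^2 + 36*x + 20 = (x + 2)*(x^4 - 5*x^3 - 3*x^2 + 13*x + 10) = (x - 5)*(x + 2)*(x^3 - 3*x - 2) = (x - 5)*(x + 1)*(x + 2)*(x^2 - x - 2) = (x - 5)*(x - 2)*(x + 1)*(x + 2)*(x + 1)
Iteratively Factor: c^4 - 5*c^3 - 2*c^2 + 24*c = (c - 4)*(c^3 - c^2 - 6*c) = c*(c - 4)*(c^2 - c - 6) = c*(c - 4)*(c + 2)*(c - 3)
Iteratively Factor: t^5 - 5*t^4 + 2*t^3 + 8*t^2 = (t)*(t^4 - 5*t^3 + 2*t^2 + 8*t) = t*(t - 2)*(t^3 - 3*t^2 - 4*t) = t*(t - 2)*(t + 1)*(t^2 - 4*t) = t^2*(t - 2)*(t + 1)*(t - 4)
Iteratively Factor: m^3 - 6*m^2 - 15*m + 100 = (m + 4)*(m^2 - 10*m + 25) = (m - 5)*(m + 4)*(m - 5)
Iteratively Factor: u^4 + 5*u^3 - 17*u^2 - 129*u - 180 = (u - 5)*(u^3 + 10*u^2 + 33*u + 36) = (u - 5)*(u + 4)*(u^2 + 6*u + 9) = (u - 5)*(u + 3)*(u + 4)*(u + 3)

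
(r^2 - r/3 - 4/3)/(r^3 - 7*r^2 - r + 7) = (r - 4/3)/(r^2 - 8*r + 7)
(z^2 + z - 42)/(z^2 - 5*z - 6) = (z + 7)/(z + 1)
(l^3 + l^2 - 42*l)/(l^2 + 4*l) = (l^2 + l - 42)/(l + 4)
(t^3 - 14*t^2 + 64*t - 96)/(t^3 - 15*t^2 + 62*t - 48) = (t^2 - 8*t + 16)/(t^2 - 9*t + 8)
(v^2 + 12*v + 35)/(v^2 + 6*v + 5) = (v + 7)/(v + 1)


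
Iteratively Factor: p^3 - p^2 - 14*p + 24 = (p - 3)*(p^2 + 2*p - 8) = (p - 3)*(p - 2)*(p + 4)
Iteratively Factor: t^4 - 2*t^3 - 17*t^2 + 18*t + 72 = (t + 2)*(t^3 - 4*t^2 - 9*t + 36) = (t - 4)*(t + 2)*(t^2 - 9) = (t - 4)*(t + 2)*(t + 3)*(t - 3)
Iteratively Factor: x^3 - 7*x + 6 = (x - 2)*(x^2 + 2*x - 3) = (x - 2)*(x - 1)*(x + 3)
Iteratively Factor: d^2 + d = (d)*(d + 1)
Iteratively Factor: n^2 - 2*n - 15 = (n - 5)*(n + 3)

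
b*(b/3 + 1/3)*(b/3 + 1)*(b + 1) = b^4/9 + 5*b^3/9 + 7*b^2/9 + b/3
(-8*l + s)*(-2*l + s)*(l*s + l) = 16*l^3*s + 16*l^3 - 10*l^2*s^2 - 10*l^2*s + l*s^3 + l*s^2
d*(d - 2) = d^2 - 2*d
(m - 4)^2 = m^2 - 8*m + 16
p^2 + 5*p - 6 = (p - 1)*(p + 6)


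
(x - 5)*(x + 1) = x^2 - 4*x - 5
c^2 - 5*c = c*(c - 5)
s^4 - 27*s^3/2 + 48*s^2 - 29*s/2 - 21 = (s - 7)*(s - 6)*(s - 1)*(s + 1/2)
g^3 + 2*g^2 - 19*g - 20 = (g - 4)*(g + 1)*(g + 5)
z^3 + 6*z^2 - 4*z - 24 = (z - 2)*(z + 2)*(z + 6)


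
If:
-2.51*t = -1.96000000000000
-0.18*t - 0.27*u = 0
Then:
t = 0.78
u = -0.52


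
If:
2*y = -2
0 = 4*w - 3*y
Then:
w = -3/4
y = -1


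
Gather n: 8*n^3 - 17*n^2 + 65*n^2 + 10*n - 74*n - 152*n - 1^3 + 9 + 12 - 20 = 8*n^3 + 48*n^2 - 216*n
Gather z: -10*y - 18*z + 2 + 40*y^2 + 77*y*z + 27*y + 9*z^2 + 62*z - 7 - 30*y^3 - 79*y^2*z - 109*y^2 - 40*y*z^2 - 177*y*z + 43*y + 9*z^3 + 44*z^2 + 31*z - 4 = -30*y^3 - 69*y^2 + 60*y + 9*z^3 + z^2*(53 - 40*y) + z*(-79*y^2 - 100*y + 75) - 9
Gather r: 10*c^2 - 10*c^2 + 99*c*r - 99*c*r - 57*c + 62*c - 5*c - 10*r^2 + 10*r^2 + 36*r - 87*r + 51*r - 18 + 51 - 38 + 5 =0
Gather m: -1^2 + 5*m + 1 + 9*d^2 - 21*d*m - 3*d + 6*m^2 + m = 9*d^2 - 3*d + 6*m^2 + m*(6 - 21*d)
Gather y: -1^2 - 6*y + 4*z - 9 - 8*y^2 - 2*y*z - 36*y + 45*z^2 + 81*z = -8*y^2 + y*(-2*z - 42) + 45*z^2 + 85*z - 10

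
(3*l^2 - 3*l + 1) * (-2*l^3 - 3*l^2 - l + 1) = -6*l^5 - 3*l^4 + 4*l^3 + 3*l^2 - 4*l + 1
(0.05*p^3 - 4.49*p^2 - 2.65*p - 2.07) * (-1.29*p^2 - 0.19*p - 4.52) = -0.0645*p^5 + 5.7826*p^4 + 4.0456*p^3 + 23.4686*p^2 + 12.3713*p + 9.3564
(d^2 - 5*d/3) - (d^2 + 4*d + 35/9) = -17*d/3 - 35/9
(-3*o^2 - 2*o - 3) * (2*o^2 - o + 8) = -6*o^4 - o^3 - 28*o^2 - 13*o - 24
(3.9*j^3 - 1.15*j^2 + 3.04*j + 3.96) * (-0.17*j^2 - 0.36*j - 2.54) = -0.663*j^5 - 1.2085*j^4 - 10.0088*j^3 + 1.1534*j^2 - 9.1472*j - 10.0584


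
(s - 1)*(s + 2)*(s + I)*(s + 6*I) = s^4 + s^3 + 7*I*s^3 - 8*s^2 + 7*I*s^2 - 6*s - 14*I*s + 12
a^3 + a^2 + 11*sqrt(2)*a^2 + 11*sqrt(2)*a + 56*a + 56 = (a + 1)*(a + 4*sqrt(2))*(a + 7*sqrt(2))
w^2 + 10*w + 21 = (w + 3)*(w + 7)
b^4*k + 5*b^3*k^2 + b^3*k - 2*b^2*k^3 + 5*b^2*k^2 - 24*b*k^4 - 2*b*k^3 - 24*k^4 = (b - 2*k)*(b + 3*k)*(b + 4*k)*(b*k + k)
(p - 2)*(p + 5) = p^2 + 3*p - 10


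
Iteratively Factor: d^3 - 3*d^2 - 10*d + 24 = (d - 4)*(d^2 + d - 6) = (d - 4)*(d + 3)*(d - 2)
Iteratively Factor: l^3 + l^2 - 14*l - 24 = (l - 4)*(l^2 + 5*l + 6) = (l - 4)*(l + 2)*(l + 3)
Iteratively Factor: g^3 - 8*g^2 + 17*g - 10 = (g - 1)*(g^2 - 7*g + 10) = (g - 2)*(g - 1)*(g - 5)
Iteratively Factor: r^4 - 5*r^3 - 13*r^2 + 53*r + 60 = (r + 3)*(r^3 - 8*r^2 + 11*r + 20) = (r + 1)*(r + 3)*(r^2 - 9*r + 20) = (r - 4)*(r + 1)*(r + 3)*(r - 5)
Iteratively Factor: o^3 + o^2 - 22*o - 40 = (o + 2)*(o^2 - o - 20) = (o - 5)*(o + 2)*(o + 4)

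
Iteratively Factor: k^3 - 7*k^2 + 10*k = (k - 5)*(k^2 - 2*k) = k*(k - 5)*(k - 2)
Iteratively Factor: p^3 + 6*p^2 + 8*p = (p + 4)*(p^2 + 2*p) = p*(p + 4)*(p + 2)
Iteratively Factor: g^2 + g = (g + 1)*(g)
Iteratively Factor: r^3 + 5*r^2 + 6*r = (r + 3)*(r^2 + 2*r) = (r + 2)*(r + 3)*(r)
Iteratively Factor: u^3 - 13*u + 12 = (u - 3)*(u^2 + 3*u - 4) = (u - 3)*(u + 4)*(u - 1)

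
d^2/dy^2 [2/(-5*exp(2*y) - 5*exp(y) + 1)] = 10*(-10*(2*exp(y) + 1)^2*exp(y) + (4*exp(y) + 1)*(5*exp(2*y) + 5*exp(y) - 1))*exp(y)/(5*exp(2*y) + 5*exp(y) - 1)^3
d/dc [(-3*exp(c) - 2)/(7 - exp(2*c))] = (-2*(3*exp(c) + 2)*exp(c) + 3*exp(2*c) - 21)*exp(c)/(exp(2*c) - 7)^2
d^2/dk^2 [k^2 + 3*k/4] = 2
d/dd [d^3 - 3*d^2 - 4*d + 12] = 3*d^2 - 6*d - 4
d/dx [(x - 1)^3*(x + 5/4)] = (x - 1)^2*(16*x + 11)/4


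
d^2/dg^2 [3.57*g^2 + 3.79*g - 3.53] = 7.14000000000000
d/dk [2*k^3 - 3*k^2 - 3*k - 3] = 6*k^2 - 6*k - 3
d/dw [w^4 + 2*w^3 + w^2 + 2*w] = 4*w^3 + 6*w^2 + 2*w + 2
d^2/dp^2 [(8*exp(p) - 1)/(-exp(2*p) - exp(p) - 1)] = (-8*exp(4*p) + 12*exp(3*p) + 51*exp(2*p) + 5*exp(p) - 9)*exp(p)/(exp(6*p) + 3*exp(5*p) + 6*exp(4*p) + 7*exp(3*p) + 6*exp(2*p) + 3*exp(p) + 1)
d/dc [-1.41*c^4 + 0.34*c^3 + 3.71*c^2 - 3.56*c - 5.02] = -5.64*c^3 + 1.02*c^2 + 7.42*c - 3.56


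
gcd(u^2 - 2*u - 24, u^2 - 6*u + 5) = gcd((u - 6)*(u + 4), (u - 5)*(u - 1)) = 1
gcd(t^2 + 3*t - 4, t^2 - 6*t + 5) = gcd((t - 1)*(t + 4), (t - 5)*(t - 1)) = t - 1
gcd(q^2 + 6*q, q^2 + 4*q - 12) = q + 6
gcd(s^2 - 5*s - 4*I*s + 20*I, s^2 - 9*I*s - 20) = s - 4*I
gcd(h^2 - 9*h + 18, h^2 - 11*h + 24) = h - 3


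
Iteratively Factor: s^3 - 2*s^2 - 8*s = (s + 2)*(s^2 - 4*s) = (s - 4)*(s + 2)*(s)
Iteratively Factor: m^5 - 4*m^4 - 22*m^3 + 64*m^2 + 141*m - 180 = (m - 5)*(m^4 + m^3 - 17*m^2 - 21*m + 36) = (m - 5)*(m - 4)*(m^3 + 5*m^2 + 3*m - 9) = (m - 5)*(m - 4)*(m - 1)*(m^2 + 6*m + 9) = (m - 5)*(m - 4)*(m - 1)*(m + 3)*(m + 3)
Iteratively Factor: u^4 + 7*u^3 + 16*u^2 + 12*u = (u + 2)*(u^3 + 5*u^2 + 6*u) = (u + 2)*(u + 3)*(u^2 + 2*u) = (u + 2)^2*(u + 3)*(u)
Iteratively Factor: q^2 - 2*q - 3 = (q + 1)*(q - 3)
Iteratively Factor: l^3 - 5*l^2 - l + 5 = (l - 1)*(l^2 - 4*l - 5) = (l - 1)*(l + 1)*(l - 5)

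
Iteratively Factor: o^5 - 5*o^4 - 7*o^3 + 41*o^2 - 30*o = (o - 2)*(o^4 - 3*o^3 - 13*o^2 + 15*o) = (o - 5)*(o - 2)*(o^3 + 2*o^2 - 3*o) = (o - 5)*(o - 2)*(o - 1)*(o^2 + 3*o) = o*(o - 5)*(o - 2)*(o - 1)*(o + 3)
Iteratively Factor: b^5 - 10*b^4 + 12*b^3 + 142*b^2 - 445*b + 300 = (b - 1)*(b^4 - 9*b^3 + 3*b^2 + 145*b - 300) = (b - 5)*(b - 1)*(b^3 - 4*b^2 - 17*b + 60) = (b - 5)*(b - 1)*(b + 4)*(b^2 - 8*b + 15) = (b - 5)^2*(b - 1)*(b + 4)*(b - 3)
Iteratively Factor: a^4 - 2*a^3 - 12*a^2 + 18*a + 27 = (a + 3)*(a^3 - 5*a^2 + 3*a + 9) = (a + 1)*(a + 3)*(a^2 - 6*a + 9) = (a - 3)*(a + 1)*(a + 3)*(a - 3)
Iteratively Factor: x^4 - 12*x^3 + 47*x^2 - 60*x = (x - 4)*(x^3 - 8*x^2 + 15*x) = x*(x - 4)*(x^2 - 8*x + 15) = x*(x - 5)*(x - 4)*(x - 3)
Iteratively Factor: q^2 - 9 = (q - 3)*(q + 3)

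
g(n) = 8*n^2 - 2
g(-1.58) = 17.97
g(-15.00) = 1798.00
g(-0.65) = 1.38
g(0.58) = 0.69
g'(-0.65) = -10.40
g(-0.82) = 3.38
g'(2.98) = 47.68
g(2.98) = 69.04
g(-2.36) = 42.56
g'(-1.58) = -25.28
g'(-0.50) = -8.00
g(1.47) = 15.29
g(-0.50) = 0.00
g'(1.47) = 23.52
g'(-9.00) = -144.00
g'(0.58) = 9.28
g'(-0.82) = -13.12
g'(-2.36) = -37.76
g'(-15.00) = -240.00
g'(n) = 16*n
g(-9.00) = 646.00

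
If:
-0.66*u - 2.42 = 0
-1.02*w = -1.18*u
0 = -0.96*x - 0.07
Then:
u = -3.67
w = -4.24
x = -0.07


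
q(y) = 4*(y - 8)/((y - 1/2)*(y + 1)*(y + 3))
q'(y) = -4*(y - 8)/((y - 1/2)*(y + 1)*(y + 3)^2) - 4*(y - 8)/((y - 1/2)*(y + 1)^2*(y + 3)) - 4*(y - 8)/((y - 1/2)^2*(y + 1)*(y + 3)) + 4/((y - 1/2)*(y + 1)*(y + 3)) = 8*(-4*y^3 + 41*y^2 + 112*y + 13)/(4*y^6 + 28*y^5 + 57*y^4 + 16*y^3 - 38*y^2 - 12*y + 9)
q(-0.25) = 21.33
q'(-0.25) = -10.34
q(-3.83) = 4.65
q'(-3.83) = 7.93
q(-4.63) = 1.66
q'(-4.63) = 1.67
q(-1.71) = -19.19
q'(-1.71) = -18.86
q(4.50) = -0.08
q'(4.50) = 0.07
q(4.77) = -0.07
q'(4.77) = 0.06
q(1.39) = -2.83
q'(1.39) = 5.44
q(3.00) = -0.33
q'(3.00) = 0.34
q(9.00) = 0.00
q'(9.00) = 0.00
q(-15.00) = 0.04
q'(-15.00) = 0.01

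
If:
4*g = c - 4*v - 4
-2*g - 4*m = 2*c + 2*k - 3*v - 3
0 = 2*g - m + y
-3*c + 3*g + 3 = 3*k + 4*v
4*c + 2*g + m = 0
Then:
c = 56/229 - 5*y/229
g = -209*y/916 - 56/229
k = 329/229 - 461*y/916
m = 249*y/458 - 112/229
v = 51*y/229 - 159/229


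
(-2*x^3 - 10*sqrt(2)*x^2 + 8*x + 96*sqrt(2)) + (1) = -2*x^3 - 10*sqrt(2)*x^2 + 8*x + 1 + 96*sqrt(2)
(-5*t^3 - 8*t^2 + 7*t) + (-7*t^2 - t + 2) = -5*t^3 - 15*t^2 + 6*t + 2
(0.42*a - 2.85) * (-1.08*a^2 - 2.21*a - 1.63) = -0.4536*a^3 + 2.1498*a^2 + 5.6139*a + 4.6455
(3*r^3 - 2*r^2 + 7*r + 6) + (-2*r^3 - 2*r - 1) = r^3 - 2*r^2 + 5*r + 5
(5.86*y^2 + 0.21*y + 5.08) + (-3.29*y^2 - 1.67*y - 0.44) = 2.57*y^2 - 1.46*y + 4.64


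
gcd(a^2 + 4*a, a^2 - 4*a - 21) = 1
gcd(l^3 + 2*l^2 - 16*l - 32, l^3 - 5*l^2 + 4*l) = l - 4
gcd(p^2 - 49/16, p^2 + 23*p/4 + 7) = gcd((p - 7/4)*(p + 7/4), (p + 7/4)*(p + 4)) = p + 7/4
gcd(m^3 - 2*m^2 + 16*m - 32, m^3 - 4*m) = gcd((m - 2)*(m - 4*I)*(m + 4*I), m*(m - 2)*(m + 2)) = m - 2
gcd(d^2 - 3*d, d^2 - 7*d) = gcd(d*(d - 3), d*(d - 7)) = d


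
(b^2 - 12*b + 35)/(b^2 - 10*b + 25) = (b - 7)/(b - 5)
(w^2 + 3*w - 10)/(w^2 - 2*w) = (w + 5)/w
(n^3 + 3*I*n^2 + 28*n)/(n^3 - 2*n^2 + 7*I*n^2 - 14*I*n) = (n - 4*I)/(n - 2)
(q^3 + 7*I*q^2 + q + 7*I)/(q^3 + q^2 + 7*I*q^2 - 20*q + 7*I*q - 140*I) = (q^2 + 1)/(q^2 + q - 20)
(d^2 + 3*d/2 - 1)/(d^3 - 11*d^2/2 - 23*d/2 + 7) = 1/(d - 7)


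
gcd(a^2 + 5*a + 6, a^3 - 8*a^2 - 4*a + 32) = a + 2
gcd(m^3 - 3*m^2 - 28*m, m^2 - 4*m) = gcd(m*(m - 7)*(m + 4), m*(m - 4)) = m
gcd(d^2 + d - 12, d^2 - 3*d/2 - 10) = 1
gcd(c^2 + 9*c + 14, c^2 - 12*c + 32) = 1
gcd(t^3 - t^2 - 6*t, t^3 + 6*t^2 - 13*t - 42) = t^2 - t - 6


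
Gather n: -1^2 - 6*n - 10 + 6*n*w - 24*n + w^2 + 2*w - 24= n*(6*w - 30) + w^2 + 2*w - 35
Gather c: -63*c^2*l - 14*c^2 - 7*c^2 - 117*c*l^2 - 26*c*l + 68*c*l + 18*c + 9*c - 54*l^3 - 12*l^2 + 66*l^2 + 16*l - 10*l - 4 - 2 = c^2*(-63*l - 21) + c*(-117*l^2 + 42*l + 27) - 54*l^3 + 54*l^2 + 6*l - 6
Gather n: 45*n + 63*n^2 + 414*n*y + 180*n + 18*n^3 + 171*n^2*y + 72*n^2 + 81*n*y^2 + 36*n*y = 18*n^3 + n^2*(171*y + 135) + n*(81*y^2 + 450*y + 225)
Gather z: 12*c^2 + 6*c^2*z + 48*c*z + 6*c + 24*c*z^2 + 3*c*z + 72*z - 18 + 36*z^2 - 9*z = 12*c^2 + 6*c + z^2*(24*c + 36) + z*(6*c^2 + 51*c + 63) - 18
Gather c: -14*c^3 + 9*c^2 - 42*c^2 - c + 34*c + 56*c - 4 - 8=-14*c^3 - 33*c^2 + 89*c - 12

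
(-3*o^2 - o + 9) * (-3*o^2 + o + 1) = 9*o^4 - 31*o^2 + 8*o + 9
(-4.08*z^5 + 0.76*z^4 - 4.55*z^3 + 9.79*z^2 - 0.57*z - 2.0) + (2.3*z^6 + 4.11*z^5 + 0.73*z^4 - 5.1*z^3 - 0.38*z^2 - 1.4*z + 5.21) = 2.3*z^6 + 0.0300000000000002*z^5 + 1.49*z^4 - 9.65*z^3 + 9.41*z^2 - 1.97*z + 3.21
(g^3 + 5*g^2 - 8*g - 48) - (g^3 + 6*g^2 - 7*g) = -g^2 - g - 48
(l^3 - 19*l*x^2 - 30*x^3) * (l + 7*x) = l^4 + 7*l^3*x - 19*l^2*x^2 - 163*l*x^3 - 210*x^4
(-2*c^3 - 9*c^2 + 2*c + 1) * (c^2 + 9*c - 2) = -2*c^5 - 27*c^4 - 75*c^3 + 37*c^2 + 5*c - 2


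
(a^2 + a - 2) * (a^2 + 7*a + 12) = a^4 + 8*a^3 + 17*a^2 - 2*a - 24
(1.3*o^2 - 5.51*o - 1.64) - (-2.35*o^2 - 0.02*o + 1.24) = 3.65*o^2 - 5.49*o - 2.88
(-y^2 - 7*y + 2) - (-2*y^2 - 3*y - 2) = y^2 - 4*y + 4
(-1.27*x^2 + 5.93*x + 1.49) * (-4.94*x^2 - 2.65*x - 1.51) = 6.2738*x^4 - 25.9287*x^3 - 21.1574*x^2 - 12.9028*x - 2.2499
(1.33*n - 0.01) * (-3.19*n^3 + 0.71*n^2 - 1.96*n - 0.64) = -4.2427*n^4 + 0.9762*n^3 - 2.6139*n^2 - 0.8316*n + 0.0064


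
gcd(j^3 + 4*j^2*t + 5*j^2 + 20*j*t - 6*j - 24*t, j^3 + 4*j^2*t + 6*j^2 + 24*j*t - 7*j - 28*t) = j^2 + 4*j*t - j - 4*t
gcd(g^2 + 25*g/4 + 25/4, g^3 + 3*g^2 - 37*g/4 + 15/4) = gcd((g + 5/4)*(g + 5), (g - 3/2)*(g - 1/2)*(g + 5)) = g + 5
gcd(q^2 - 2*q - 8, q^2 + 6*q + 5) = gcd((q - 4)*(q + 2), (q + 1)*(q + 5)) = 1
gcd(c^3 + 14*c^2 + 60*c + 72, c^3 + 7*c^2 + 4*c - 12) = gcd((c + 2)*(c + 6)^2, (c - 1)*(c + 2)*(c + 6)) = c^2 + 8*c + 12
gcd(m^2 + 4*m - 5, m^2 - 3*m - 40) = m + 5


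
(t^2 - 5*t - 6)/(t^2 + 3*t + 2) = (t - 6)/(t + 2)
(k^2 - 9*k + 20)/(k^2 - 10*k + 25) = (k - 4)/(k - 5)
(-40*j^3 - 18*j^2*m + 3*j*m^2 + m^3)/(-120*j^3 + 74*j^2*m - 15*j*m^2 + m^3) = (10*j^2 + 7*j*m + m^2)/(30*j^2 - 11*j*m + m^2)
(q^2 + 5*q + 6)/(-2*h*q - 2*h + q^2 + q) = (q^2 + 5*q + 6)/(-2*h*q - 2*h + q^2 + q)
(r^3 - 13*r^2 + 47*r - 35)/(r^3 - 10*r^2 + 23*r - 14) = (r - 5)/(r - 2)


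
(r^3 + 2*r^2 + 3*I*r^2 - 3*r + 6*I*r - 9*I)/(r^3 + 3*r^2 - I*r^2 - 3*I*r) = (r^2 + r*(-1 + 3*I) - 3*I)/(r*(r - I))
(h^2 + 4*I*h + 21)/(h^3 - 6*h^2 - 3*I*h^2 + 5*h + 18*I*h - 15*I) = (h + 7*I)/(h^2 - 6*h + 5)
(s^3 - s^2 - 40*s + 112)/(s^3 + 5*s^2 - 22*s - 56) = (s - 4)/(s + 2)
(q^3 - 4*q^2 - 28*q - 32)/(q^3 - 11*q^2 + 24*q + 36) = (q^3 - 4*q^2 - 28*q - 32)/(q^3 - 11*q^2 + 24*q + 36)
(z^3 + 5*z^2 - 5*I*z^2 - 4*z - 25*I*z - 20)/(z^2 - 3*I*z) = (z^3 + 5*z^2*(1 - I) - z*(4 + 25*I) - 20)/(z*(z - 3*I))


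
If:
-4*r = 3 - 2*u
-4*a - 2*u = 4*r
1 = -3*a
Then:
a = -1/3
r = -5/24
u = 13/12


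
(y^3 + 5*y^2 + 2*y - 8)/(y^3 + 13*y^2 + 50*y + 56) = (y - 1)/(y + 7)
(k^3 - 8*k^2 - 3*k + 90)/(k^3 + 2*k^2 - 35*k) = (k^2 - 3*k - 18)/(k*(k + 7))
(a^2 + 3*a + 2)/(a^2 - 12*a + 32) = (a^2 + 3*a + 2)/(a^2 - 12*a + 32)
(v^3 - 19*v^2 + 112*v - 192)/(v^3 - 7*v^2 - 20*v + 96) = (v - 8)/(v + 4)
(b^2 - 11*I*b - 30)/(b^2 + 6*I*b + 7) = (b^2 - 11*I*b - 30)/(b^2 + 6*I*b + 7)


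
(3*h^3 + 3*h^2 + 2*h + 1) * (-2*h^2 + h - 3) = -6*h^5 - 3*h^4 - 10*h^3 - 9*h^2 - 5*h - 3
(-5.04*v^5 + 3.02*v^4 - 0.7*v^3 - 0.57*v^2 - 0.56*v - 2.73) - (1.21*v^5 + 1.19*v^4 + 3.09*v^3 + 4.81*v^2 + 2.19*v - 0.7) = -6.25*v^5 + 1.83*v^4 - 3.79*v^3 - 5.38*v^2 - 2.75*v - 2.03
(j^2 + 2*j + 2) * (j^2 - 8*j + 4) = j^4 - 6*j^3 - 10*j^2 - 8*j + 8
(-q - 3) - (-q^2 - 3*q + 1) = q^2 + 2*q - 4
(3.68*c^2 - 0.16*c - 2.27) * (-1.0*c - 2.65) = -3.68*c^3 - 9.592*c^2 + 2.694*c + 6.0155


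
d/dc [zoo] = 0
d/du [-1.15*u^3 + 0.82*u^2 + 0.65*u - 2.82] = -3.45*u^2 + 1.64*u + 0.65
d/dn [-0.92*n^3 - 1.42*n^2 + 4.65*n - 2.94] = -2.76*n^2 - 2.84*n + 4.65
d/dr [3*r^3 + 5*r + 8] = 9*r^2 + 5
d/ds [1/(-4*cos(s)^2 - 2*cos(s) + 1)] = -2*(4*cos(s) + 1)*sin(s)/(4*cos(s)^2 + 2*cos(s) - 1)^2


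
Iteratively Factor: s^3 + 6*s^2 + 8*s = (s + 4)*(s^2 + 2*s) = (s + 2)*(s + 4)*(s)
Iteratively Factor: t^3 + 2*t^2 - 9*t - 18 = (t + 2)*(t^2 - 9) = (t + 2)*(t + 3)*(t - 3)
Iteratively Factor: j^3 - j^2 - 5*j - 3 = (j - 3)*(j^2 + 2*j + 1) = (j - 3)*(j + 1)*(j + 1)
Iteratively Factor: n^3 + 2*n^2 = (n)*(n^2 + 2*n) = n*(n + 2)*(n)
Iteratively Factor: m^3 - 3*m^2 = (m)*(m^2 - 3*m) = m^2*(m - 3)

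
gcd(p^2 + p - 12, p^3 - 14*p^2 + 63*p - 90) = p - 3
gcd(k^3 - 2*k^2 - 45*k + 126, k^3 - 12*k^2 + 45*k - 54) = k^2 - 9*k + 18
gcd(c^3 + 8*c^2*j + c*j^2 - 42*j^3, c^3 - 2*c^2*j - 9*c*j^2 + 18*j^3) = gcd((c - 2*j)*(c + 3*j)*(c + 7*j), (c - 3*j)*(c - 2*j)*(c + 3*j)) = c^2 + c*j - 6*j^2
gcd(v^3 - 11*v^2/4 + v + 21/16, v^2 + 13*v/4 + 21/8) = 1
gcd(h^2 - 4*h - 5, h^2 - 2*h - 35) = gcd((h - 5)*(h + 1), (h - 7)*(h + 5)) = 1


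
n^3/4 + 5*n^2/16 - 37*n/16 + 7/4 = (n/4 + 1)*(n - 7/4)*(n - 1)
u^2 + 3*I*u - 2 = (u + I)*(u + 2*I)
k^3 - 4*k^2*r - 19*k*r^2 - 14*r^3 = (k - 7*r)*(k + r)*(k + 2*r)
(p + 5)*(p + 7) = p^2 + 12*p + 35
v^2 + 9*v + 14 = (v + 2)*(v + 7)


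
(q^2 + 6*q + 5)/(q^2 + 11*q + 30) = (q + 1)/(q + 6)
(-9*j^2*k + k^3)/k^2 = -9*j^2/k + k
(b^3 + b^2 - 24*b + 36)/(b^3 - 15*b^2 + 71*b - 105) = (b^2 + 4*b - 12)/(b^2 - 12*b + 35)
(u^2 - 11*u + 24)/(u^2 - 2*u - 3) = (u - 8)/(u + 1)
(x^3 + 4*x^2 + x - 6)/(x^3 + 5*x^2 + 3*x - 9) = (x + 2)/(x + 3)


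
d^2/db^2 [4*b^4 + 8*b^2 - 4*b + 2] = 48*b^2 + 16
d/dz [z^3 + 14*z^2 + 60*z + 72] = 3*z^2 + 28*z + 60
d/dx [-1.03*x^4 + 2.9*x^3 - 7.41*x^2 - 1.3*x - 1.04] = -4.12*x^3 + 8.7*x^2 - 14.82*x - 1.3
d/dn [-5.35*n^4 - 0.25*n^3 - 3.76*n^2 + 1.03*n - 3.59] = -21.4*n^3 - 0.75*n^2 - 7.52*n + 1.03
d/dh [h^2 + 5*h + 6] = 2*h + 5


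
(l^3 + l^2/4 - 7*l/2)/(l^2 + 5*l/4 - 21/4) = l*(l + 2)/(l + 3)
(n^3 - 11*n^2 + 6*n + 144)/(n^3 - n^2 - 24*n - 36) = (n - 8)/(n + 2)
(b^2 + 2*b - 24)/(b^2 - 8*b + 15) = (b^2 + 2*b - 24)/(b^2 - 8*b + 15)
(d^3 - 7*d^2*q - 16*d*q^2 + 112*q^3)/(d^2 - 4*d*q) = d - 3*q - 28*q^2/d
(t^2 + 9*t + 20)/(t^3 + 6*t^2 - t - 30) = (t + 4)/(t^2 + t - 6)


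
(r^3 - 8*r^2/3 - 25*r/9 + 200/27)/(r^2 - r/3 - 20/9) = (9*r^2 - 9*r - 40)/(3*(3*r + 4))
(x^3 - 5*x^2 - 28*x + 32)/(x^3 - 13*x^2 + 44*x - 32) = (x + 4)/(x - 4)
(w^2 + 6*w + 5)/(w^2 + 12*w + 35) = (w + 1)/(w + 7)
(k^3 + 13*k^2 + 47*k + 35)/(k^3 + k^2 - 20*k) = (k^2 + 8*k + 7)/(k*(k - 4))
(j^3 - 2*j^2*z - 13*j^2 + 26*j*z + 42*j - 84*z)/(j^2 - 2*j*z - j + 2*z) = (j^2 - 13*j + 42)/(j - 1)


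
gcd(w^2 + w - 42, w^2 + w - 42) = w^2 + w - 42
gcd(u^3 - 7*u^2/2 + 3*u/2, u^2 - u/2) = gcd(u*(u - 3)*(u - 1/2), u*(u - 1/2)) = u^2 - u/2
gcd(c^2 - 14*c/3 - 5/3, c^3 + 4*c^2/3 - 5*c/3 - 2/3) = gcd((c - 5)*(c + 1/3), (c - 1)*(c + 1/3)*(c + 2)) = c + 1/3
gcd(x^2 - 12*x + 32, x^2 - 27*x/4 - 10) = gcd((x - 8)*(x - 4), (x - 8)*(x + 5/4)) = x - 8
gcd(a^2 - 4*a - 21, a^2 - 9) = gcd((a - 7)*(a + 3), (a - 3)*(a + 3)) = a + 3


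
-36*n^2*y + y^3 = y*(-6*n + y)*(6*n + y)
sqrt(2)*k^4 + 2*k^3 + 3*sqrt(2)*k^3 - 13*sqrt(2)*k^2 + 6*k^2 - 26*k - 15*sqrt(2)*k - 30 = (k - 3)*(k + 5)*(k + sqrt(2))*(sqrt(2)*k + sqrt(2))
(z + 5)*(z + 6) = z^2 + 11*z + 30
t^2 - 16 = (t - 4)*(t + 4)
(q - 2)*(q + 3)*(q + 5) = q^3 + 6*q^2 - q - 30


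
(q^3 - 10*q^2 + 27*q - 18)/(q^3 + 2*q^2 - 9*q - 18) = (q^2 - 7*q + 6)/(q^2 + 5*q + 6)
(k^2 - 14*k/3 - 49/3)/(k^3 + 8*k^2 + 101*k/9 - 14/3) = 3*(k - 7)/(3*k^2 + 17*k - 6)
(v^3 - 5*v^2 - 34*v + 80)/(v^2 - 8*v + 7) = (v^3 - 5*v^2 - 34*v + 80)/(v^2 - 8*v + 7)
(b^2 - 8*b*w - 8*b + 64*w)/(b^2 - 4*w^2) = (b^2 - 8*b*w - 8*b + 64*w)/(b^2 - 4*w^2)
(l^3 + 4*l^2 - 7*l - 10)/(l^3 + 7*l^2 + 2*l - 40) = (l + 1)/(l + 4)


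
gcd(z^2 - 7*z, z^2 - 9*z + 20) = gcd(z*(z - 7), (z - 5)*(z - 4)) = 1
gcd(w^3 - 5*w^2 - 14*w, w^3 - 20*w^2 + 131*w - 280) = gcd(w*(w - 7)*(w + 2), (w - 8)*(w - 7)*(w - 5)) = w - 7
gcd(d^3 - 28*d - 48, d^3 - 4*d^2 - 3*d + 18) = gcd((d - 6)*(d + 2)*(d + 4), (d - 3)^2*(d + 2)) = d + 2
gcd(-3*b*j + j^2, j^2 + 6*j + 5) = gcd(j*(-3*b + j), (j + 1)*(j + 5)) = 1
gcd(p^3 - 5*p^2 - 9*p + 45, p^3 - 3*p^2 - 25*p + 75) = p^2 - 8*p + 15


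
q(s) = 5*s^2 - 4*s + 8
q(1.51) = 13.36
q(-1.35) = 22.51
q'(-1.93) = -23.30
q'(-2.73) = -31.30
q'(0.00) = -4.00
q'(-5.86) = -62.60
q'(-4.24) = -46.40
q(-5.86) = 203.14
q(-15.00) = 1193.00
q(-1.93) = 34.34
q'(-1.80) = -22.00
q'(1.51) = 11.10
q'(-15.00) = -154.00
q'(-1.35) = -17.50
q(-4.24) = 114.85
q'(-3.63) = -40.30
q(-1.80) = 31.40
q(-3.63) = 88.40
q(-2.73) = 56.18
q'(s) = 10*s - 4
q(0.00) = 8.00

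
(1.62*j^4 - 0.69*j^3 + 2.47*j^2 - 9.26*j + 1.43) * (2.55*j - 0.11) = 4.131*j^5 - 1.9377*j^4 + 6.3744*j^3 - 23.8847*j^2 + 4.6651*j - 0.1573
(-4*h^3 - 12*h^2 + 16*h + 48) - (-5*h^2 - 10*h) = -4*h^3 - 7*h^2 + 26*h + 48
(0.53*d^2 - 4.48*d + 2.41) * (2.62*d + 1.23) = 1.3886*d^3 - 11.0857*d^2 + 0.8038*d + 2.9643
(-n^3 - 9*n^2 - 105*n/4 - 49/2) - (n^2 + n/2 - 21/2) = -n^3 - 10*n^2 - 107*n/4 - 14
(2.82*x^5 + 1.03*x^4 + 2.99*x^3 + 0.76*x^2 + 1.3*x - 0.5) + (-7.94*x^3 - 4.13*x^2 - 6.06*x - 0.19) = 2.82*x^5 + 1.03*x^4 - 4.95*x^3 - 3.37*x^2 - 4.76*x - 0.69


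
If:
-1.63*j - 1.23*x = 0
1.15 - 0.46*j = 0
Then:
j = 2.50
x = -3.31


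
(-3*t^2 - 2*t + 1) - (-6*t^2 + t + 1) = 3*t^2 - 3*t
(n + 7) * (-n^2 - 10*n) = -n^3 - 17*n^2 - 70*n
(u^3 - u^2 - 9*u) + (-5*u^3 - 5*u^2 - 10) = -4*u^3 - 6*u^2 - 9*u - 10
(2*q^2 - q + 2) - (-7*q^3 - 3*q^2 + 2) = 7*q^3 + 5*q^2 - q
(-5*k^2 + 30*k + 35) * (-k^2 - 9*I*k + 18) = 5*k^4 - 30*k^3 + 45*I*k^3 - 125*k^2 - 270*I*k^2 + 540*k - 315*I*k + 630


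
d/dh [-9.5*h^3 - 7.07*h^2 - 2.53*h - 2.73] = -28.5*h^2 - 14.14*h - 2.53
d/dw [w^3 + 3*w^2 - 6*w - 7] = 3*w^2 + 6*w - 6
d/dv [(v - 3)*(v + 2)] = 2*v - 1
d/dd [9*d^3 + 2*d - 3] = 27*d^2 + 2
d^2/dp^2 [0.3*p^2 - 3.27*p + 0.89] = 0.600000000000000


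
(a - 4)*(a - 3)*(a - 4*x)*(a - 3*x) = a^4 - 7*a^3*x - 7*a^3 + 12*a^2*x^2 + 49*a^2*x + 12*a^2 - 84*a*x^2 - 84*a*x + 144*x^2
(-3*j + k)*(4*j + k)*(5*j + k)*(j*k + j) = -60*j^4*k - 60*j^4 - 7*j^3*k^2 - 7*j^3*k + 6*j^2*k^3 + 6*j^2*k^2 + j*k^4 + j*k^3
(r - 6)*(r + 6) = r^2 - 36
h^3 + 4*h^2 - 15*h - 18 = (h - 3)*(h + 1)*(h + 6)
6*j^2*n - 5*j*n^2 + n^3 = n*(-3*j + n)*(-2*j + n)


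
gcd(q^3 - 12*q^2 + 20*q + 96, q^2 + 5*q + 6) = q + 2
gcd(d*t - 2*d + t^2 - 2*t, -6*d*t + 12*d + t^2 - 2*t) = t - 2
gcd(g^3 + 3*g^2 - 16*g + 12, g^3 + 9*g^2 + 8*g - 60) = g^2 + 4*g - 12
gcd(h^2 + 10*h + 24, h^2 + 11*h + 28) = h + 4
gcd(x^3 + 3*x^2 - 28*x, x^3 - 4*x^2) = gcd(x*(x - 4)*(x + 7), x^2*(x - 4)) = x^2 - 4*x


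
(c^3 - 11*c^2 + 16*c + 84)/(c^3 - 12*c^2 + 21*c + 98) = (c - 6)/(c - 7)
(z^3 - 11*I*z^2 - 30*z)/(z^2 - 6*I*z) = z - 5*I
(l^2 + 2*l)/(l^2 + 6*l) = (l + 2)/(l + 6)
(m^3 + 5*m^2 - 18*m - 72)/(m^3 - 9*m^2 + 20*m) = (m^2 + 9*m + 18)/(m*(m - 5))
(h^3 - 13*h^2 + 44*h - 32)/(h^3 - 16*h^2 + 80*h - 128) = (h - 1)/(h - 4)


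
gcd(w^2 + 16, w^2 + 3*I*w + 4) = w + 4*I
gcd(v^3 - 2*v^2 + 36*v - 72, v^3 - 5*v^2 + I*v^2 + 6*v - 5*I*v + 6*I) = v - 2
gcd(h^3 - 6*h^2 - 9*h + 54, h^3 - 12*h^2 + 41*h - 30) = h - 6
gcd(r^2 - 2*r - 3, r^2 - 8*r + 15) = r - 3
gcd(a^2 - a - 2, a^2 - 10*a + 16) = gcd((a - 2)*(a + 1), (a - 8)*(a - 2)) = a - 2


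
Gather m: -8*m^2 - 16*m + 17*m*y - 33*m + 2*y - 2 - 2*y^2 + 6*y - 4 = -8*m^2 + m*(17*y - 49) - 2*y^2 + 8*y - 6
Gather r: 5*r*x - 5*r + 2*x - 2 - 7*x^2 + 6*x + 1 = r*(5*x - 5) - 7*x^2 + 8*x - 1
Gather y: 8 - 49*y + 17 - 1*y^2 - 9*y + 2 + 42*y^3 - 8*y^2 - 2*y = 42*y^3 - 9*y^2 - 60*y + 27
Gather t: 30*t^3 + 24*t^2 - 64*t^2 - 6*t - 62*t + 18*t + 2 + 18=30*t^3 - 40*t^2 - 50*t + 20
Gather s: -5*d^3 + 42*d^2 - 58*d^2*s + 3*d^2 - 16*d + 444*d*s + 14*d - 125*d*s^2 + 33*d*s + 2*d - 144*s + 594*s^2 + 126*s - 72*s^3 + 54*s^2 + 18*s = -5*d^3 + 45*d^2 - 72*s^3 + s^2*(648 - 125*d) + s*(-58*d^2 + 477*d)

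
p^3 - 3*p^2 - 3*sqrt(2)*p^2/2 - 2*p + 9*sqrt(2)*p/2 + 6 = (p - 3)*(p - 2*sqrt(2))*(p + sqrt(2)/2)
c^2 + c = c*(c + 1)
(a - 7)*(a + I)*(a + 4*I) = a^3 - 7*a^2 + 5*I*a^2 - 4*a - 35*I*a + 28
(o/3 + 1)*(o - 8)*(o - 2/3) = o^3/3 - 17*o^2/9 - 62*o/9 + 16/3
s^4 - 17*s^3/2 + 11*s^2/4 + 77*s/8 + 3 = (s - 8)*(s - 3/2)*(s + 1/2)^2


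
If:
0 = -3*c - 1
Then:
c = -1/3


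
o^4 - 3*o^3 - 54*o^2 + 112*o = o*(o - 8)*(o - 2)*(o + 7)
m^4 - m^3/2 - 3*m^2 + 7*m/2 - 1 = (m - 1)^2*(m - 1/2)*(m + 2)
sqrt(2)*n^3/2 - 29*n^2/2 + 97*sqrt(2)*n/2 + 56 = (n - 8*sqrt(2))*(n - 7*sqrt(2))*(sqrt(2)*n/2 + 1/2)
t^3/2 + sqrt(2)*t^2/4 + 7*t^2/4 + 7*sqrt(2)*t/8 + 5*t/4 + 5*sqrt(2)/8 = (t/2 + 1/2)*(t + 5/2)*(t + sqrt(2)/2)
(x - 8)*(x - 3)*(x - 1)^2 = x^4 - 13*x^3 + 47*x^2 - 59*x + 24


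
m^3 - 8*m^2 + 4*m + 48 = (m - 6)*(m - 4)*(m + 2)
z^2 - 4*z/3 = z*(z - 4/3)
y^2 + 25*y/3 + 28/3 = (y + 4/3)*(y + 7)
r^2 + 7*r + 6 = (r + 1)*(r + 6)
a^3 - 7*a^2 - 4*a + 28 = (a - 7)*(a - 2)*(a + 2)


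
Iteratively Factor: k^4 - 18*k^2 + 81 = (k + 3)*(k^3 - 3*k^2 - 9*k + 27) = (k - 3)*(k + 3)*(k^2 - 9) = (k - 3)*(k + 3)^2*(k - 3)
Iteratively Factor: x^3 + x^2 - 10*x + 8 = (x - 2)*(x^2 + 3*x - 4) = (x - 2)*(x + 4)*(x - 1)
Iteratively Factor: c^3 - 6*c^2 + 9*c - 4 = (c - 1)*(c^2 - 5*c + 4) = (c - 4)*(c - 1)*(c - 1)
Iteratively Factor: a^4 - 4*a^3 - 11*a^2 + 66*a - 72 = (a - 2)*(a^3 - 2*a^2 - 15*a + 36) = (a - 3)*(a - 2)*(a^2 + a - 12) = (a - 3)^2*(a - 2)*(a + 4)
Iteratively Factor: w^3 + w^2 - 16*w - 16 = (w + 1)*(w^2 - 16) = (w + 1)*(w + 4)*(w - 4)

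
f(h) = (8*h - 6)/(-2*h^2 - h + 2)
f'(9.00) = 0.04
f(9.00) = -0.39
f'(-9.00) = 0.07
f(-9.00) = 0.52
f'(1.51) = 0.62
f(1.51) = -1.49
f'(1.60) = 0.56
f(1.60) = -1.44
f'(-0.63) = 9.33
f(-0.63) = -6.01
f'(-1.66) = 27.41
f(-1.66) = 10.41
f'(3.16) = 0.21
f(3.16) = -0.91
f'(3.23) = 0.20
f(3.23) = -0.90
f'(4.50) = 0.12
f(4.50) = -0.70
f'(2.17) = 0.36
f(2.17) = -1.18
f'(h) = (4*h + 1)*(8*h - 6)/(-2*h^2 - h + 2)^2 + 8/(-2*h^2 - h + 2) = 2*(8*h^2 - 12*h + 5)/(4*h^4 + 4*h^3 - 7*h^2 - 4*h + 4)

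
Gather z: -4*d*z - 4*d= -4*d*z - 4*d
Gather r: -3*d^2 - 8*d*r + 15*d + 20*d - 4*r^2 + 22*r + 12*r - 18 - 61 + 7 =-3*d^2 + 35*d - 4*r^2 + r*(34 - 8*d) - 72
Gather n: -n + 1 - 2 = -n - 1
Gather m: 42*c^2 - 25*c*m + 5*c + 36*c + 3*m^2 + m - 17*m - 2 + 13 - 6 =42*c^2 + 41*c + 3*m^2 + m*(-25*c - 16) + 5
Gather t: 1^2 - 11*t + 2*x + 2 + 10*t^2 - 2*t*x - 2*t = 10*t^2 + t*(-2*x - 13) + 2*x + 3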